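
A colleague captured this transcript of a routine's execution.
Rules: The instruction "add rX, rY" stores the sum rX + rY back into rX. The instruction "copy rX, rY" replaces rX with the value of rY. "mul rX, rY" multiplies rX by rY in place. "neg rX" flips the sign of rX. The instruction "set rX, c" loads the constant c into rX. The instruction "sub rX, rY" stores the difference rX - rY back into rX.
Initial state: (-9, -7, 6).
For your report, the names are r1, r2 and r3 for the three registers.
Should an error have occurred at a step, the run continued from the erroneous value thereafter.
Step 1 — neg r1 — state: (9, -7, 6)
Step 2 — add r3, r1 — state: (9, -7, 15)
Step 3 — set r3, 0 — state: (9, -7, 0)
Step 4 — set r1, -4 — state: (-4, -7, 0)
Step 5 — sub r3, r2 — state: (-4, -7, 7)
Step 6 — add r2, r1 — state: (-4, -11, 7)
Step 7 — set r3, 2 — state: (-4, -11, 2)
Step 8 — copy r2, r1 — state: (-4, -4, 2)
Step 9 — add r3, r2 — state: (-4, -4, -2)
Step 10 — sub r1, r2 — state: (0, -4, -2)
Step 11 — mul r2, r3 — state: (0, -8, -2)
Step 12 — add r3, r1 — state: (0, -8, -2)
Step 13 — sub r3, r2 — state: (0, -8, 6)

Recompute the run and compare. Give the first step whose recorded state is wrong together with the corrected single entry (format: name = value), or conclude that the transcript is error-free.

step 11, r2 = 8

step 1: r1 = -(-9) = 9 -> no discrepancy
step 2: r3 = 6 + 9 = 15 -> exactly as logged
step 3: r3 = 0 -> verified
step 4: r1 = -4 -> in agreement
step 5: r3 = 0 - -7 = 7 -> confirmed correct
step 6: r2 = -7 + -4 = -11 -> consistent with the transcript
step 7: r3 = 2 -> consistent with the transcript
step 8: r2 = -4 -> verified
step 9: r3 = 2 + -4 = -2 -> confirmed correct
step 10: r1 = -4 - -4 = 0 -> matches
step 11: r2 = -4 * -2 = 8 -> a discrepancy with the transcript
First incorrect step: 11; the correct value is r2 = 8.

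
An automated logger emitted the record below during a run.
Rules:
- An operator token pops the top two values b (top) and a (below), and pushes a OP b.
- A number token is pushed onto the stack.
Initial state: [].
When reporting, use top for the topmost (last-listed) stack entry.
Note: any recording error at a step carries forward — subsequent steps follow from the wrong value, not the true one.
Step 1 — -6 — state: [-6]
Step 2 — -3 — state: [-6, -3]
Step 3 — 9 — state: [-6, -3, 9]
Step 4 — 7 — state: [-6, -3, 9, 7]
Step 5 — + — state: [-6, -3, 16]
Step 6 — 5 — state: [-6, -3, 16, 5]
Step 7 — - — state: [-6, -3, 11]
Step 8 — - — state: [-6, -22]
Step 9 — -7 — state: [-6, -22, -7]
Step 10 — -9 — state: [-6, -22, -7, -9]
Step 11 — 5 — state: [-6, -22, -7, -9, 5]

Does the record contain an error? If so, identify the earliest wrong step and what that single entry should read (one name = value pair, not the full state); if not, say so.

Recomputing the run from the initial state:
step 1: [-6]
step 2: [-6, -3]
step 3: [-6, -3, 9]
step 4: [-6, -3, 9, 7]
step 5: [-6, -3, 16]
step 6: [-6, -3, 16, 5]
step 7: [-6, -3, 11]
step 8: [-6, -14]
step 9: [-6, -14, -7]
step 10: [-6, -14, -7, -9]
step 11: [-6, -14, -7, -9, 5]
The first disagreement with the record is at step 8, where the value should be top = -14.

step 8, top = -14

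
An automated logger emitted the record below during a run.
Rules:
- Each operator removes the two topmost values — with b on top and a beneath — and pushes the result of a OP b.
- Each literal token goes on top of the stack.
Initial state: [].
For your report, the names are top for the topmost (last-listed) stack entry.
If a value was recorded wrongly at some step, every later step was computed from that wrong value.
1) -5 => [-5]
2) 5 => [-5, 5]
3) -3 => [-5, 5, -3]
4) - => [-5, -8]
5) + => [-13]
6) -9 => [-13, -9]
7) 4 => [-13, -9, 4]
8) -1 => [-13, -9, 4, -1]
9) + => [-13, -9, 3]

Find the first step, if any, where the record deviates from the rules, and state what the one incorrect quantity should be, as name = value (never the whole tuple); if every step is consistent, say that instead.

step 1: push -5: top = -5 -> verified
step 2: push 5: top = 5 -> same as recorded
step 3: push -3: top = -3 -> checks out
step 4: 5 - -3 = 8 -> the recorded entry deviates here
The audit stops at step 4: the recorded entry is wrong and should be top = 8.

step 4, top = 8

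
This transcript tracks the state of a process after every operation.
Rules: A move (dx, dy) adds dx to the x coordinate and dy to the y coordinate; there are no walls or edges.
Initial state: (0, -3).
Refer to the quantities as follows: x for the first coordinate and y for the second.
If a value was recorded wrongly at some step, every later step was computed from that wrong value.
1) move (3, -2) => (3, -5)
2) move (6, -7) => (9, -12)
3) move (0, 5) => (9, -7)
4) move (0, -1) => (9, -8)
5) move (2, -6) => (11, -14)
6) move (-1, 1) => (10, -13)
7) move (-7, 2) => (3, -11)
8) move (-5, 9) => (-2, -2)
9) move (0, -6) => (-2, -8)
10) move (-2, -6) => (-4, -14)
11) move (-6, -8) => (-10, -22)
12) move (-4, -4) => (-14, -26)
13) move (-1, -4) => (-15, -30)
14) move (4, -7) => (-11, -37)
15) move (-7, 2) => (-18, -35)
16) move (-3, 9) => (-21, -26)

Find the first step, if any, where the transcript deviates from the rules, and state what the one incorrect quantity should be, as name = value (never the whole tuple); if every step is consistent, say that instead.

no error

Recomputing the run from the initial state:
step 1: x = 3, y = -5
step 2: x = 9, y = -12
step 3: x = 9, y = -7
step 4: x = 9, y = -8
step 5: x = 11, y = -14
step 6: x = 10, y = -13
step 7: x = 3, y = -11
step 8: x = -2, y = -2
step 9: x = -2, y = -8
step 10: x = -4, y = -14
step 11: x = -10, y = -22
step 12: x = -14, y = -26
step 13: x = -15, y = -30
step 14: x = -11, y = -37
step 15: x = -18, y = -35
step 16: x = -21, y = -26
This matches the transcript at every step.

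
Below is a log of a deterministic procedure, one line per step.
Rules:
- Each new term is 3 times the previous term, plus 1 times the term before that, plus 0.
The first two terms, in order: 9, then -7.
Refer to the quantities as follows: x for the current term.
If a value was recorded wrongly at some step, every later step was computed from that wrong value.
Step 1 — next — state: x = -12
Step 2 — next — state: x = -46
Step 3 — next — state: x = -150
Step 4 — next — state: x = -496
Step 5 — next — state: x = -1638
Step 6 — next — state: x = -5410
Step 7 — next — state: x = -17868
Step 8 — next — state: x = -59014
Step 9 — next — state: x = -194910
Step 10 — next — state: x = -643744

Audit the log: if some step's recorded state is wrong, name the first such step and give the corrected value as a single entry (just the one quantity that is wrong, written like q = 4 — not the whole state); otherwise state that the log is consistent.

Step 1: x = 3*(-7) + (1)*(9) + (0) = -12 — in agreement.
Step 2: x = 3*(-12) + (1)*(-7) + (0) = -43 — this is not what the log shows.
Step 2 is the first one off; corrected, x = -43.

step 2, x = -43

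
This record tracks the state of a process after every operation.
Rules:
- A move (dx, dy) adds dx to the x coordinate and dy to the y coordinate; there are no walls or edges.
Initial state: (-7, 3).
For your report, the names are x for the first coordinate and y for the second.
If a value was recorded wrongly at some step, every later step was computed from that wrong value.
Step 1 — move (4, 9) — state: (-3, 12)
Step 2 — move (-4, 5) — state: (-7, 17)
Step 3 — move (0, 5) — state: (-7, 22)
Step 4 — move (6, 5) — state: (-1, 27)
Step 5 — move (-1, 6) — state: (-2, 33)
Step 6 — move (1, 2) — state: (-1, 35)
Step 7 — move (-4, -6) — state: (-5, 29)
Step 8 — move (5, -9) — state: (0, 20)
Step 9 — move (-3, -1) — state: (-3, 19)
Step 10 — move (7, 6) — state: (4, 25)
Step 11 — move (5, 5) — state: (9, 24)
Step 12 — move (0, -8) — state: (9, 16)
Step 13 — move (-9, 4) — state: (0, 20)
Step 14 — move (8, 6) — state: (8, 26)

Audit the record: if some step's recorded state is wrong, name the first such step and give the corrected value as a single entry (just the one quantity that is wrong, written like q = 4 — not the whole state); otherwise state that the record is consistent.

Recomputing the run from the initial state:
step 1: x = -3, y = 12
step 2: x = -7, y = 17
step 3: x = -7, y = 22
step 4: x = -1, y = 27
step 5: x = -2, y = 33
step 6: x = -1, y = 35
step 7: x = -5, y = 29
step 8: x = 0, y = 20
step 9: x = -3, y = 19
step 10: x = 4, y = 25
step 11: x = 9, y = 30
step 12: x = 9, y = 22
step 13: x = 0, y = 26
step 14: x = 8, y = 32
The first disagreement with the record is at step 11, where the value should be y = 30.

step 11, y = 30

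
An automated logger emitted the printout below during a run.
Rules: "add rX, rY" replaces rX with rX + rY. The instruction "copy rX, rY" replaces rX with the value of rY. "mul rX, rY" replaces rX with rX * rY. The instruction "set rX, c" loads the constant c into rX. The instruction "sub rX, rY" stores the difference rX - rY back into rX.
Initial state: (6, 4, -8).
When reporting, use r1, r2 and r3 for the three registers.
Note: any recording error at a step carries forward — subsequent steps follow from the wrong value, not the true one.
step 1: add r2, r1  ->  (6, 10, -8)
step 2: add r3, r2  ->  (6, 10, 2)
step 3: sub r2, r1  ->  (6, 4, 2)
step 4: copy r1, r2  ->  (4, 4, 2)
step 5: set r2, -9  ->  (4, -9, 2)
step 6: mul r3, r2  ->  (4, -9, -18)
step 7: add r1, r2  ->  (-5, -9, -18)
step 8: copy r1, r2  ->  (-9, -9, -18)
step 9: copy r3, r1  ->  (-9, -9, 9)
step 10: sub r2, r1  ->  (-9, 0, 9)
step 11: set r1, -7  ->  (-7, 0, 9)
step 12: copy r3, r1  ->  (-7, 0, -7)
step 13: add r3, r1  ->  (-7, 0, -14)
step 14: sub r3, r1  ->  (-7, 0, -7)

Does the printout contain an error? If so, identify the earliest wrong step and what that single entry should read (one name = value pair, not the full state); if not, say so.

step 9, r3 = -9

Recomputing the run from the initial state:
step 1: r1 = 6, r2 = 10, r3 = -8
step 2: r1 = 6, r2 = 10, r3 = 2
step 3: r1 = 6, r2 = 4, r3 = 2
step 4: r1 = 4, r2 = 4, r3 = 2
step 5: r1 = 4, r2 = -9, r3 = 2
step 6: r1 = 4, r2 = -9, r3 = -18
step 7: r1 = -5, r2 = -9, r3 = -18
step 8: r1 = -9, r2 = -9, r3 = -18
step 9: r1 = -9, r2 = -9, r3 = -9
step 10: r1 = -9, r2 = 0, r3 = -9
step 11: r1 = -7, r2 = 0, r3 = -9
step 12: r1 = -7, r2 = 0, r3 = -7
step 13: r1 = -7, r2 = 0, r3 = -14
step 14: r1 = -7, r2 = 0, r3 = -7
The first disagreement with the printout is at step 9, where the value should be r3 = -9.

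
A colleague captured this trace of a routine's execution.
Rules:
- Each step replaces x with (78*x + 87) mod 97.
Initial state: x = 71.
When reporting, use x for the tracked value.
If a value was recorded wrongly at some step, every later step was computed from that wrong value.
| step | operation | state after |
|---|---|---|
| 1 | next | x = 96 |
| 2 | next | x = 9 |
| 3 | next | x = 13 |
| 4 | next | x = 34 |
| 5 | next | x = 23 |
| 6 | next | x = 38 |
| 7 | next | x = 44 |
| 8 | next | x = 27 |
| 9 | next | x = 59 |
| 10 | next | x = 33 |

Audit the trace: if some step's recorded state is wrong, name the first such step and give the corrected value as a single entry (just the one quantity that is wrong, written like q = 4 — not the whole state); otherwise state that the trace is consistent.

Recomputing the run from the initial state:
step 1: x = 96
step 2: x = 9
step 3: x = 13
step 4: x = 34
step 5: x = 23
step 6: x = 38
step 7: x = 44
step 8: x = 27
step 9: x = 59
step 10: x = 33
This matches the trace at every step.

no error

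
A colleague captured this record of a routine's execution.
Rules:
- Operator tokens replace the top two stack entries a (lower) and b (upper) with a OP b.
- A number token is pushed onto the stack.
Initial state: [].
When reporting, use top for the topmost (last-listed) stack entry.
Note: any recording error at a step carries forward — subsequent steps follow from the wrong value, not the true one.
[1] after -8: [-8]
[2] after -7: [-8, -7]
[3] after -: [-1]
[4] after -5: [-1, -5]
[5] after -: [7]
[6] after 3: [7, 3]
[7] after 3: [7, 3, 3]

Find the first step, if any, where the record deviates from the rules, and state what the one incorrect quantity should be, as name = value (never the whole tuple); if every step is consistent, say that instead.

Recomputing the run from the initial state:
step 1: [-8]
step 2: [-8, -7]
step 3: [-1]
step 4: [-1, -5]
step 5: [4]
step 6: [4, 3]
step 7: [4, 3, 3]
The first disagreement with the record is at step 5, where the value should be top = 4.

step 5, top = 4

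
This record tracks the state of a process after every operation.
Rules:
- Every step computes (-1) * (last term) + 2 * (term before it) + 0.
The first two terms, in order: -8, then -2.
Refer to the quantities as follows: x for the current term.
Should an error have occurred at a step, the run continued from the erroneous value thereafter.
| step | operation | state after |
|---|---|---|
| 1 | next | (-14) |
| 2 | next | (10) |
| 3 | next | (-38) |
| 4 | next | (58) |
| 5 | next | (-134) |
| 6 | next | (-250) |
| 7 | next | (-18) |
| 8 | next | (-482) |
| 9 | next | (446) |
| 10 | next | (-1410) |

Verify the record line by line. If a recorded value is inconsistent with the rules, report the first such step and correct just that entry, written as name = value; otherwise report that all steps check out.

Recomputing the run from the initial state:
step 1: x = -14
step 2: x = 10
step 3: x = -38
step 4: x = 58
step 5: x = -134
step 6: x = 250
step 7: x = -518
step 8: x = 1018
step 9: x = -2054
step 10: x = 4090
The first disagreement with the record is at step 6, where the value should be x = 250.

step 6, x = 250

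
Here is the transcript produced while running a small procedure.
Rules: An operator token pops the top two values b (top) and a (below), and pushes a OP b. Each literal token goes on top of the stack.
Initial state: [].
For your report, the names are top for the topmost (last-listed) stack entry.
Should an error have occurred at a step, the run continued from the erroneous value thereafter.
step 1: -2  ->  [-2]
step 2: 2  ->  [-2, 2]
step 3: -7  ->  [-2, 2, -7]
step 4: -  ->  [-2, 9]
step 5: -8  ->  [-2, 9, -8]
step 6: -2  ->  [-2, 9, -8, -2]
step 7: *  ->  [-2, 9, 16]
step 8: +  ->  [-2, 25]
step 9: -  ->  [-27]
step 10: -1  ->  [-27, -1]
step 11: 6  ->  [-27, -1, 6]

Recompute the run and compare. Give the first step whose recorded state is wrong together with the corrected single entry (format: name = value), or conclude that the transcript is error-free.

no error

Step 1: push -2: top = -2 — verified.
Step 2: push 2: top = 2 — same as recorded.
Step 3: push -7: top = -7 — same as recorded.
Step 4: 2 - -7 = 9 — no discrepancy.
Step 5: push -8: top = -8 — no discrepancy.
Step 6: push -2: top = -2 — agrees with the transcript.
Step 7: -8 * -2 = 16 — agrees with the transcript.
Step 8: 9 + 16 = 25 — confirmed correct.
Step 9: -2 - 25 = -27 — consistent with the transcript.
Step 10: push -1: top = -1 — matches.
Step 11: push 6: top = 6 — in agreement.
Every step is consistent.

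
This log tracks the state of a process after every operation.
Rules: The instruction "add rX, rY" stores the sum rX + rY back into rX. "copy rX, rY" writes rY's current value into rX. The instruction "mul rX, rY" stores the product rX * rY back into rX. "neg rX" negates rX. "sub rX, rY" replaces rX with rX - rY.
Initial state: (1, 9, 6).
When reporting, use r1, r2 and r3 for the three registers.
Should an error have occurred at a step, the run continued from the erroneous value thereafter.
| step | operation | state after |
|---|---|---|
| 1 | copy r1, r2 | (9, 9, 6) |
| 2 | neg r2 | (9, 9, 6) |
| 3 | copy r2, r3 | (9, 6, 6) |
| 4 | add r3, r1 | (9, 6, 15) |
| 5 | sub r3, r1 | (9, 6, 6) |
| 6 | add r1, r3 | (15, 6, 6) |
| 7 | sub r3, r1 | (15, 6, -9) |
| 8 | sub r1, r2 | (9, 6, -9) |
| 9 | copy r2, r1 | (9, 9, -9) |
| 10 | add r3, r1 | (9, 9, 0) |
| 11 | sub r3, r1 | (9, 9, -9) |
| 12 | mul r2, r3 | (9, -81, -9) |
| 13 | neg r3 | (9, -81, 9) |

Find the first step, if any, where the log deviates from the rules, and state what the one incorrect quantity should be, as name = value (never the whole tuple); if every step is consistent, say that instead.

step 2, r2 = -9

Recomputing the run from the initial state:
step 1: r1 = 9, r2 = 9, r3 = 6
step 2: r1 = 9, r2 = -9, r3 = 6
step 3: r1 = 9, r2 = 6, r3 = 6
step 4: r1 = 9, r2 = 6, r3 = 15
step 5: r1 = 9, r2 = 6, r3 = 6
step 6: r1 = 15, r2 = 6, r3 = 6
step 7: r1 = 15, r2 = 6, r3 = -9
step 8: r1 = 9, r2 = 6, r3 = -9
step 9: r1 = 9, r2 = 9, r3 = -9
step 10: r1 = 9, r2 = 9, r3 = 0
step 11: r1 = 9, r2 = 9, r3 = -9
step 12: r1 = 9, r2 = -81, r3 = -9
step 13: r1 = 9, r2 = -81, r3 = 9
The first disagreement with the log is at step 2, where the value should be r2 = -9.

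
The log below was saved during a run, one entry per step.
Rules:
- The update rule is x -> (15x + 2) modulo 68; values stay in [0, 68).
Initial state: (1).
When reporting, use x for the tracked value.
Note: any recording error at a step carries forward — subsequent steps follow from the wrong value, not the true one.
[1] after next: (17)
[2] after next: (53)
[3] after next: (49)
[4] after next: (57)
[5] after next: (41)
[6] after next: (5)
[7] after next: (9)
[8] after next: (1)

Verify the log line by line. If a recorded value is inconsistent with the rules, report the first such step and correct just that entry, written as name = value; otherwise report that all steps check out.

1. x = (15*1 + 2) mod 68 = 17 (in agreement)
2. x = (15*17 + 2) mod 68 = 53 (confirmed correct)
3. x = (15*53 + 2) mod 68 = 49 (agrees with the log)
4. x = (15*49 + 2) mod 68 = 57 (exactly as logged)
5. x = (15*57 + 2) mod 68 = 41 (consistent with the log)
6. x = (15*41 + 2) mod 68 = 5 (consistent with the log)
7. x = (15*5 + 2) mod 68 = 9 (matches)
8. x = (15*9 + 2) mod 68 = 1 (verified)
The recomputation confirms every line.

no error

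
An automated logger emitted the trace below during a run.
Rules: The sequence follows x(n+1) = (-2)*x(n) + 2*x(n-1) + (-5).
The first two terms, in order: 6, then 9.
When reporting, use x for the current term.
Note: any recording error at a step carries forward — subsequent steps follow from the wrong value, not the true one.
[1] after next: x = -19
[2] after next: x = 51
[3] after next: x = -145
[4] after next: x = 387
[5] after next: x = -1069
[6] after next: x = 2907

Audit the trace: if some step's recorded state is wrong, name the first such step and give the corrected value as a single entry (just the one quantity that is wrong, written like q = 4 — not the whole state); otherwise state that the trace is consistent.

step 1, x = -11

Recomputing the run from the initial state:
step 1: x = -11
step 2: x = 35
step 3: x = -97
step 4: x = 259
step 5: x = -717
step 6: x = 1947
The first disagreement with the trace is at step 1, where the value should be x = -11.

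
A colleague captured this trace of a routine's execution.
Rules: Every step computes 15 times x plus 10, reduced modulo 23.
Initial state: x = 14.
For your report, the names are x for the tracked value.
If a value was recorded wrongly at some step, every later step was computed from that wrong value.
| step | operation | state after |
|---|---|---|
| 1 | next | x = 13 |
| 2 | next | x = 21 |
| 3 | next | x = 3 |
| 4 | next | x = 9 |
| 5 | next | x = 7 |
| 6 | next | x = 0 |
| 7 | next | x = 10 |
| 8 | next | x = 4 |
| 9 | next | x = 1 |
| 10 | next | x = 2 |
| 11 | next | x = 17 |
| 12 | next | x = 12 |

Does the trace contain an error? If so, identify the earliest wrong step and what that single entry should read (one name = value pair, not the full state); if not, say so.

Step 1: x = (15*14 + 10) mod 23 = 13 — agrees with the trace.
Step 2: x = (15*13 + 10) mod 23 = 21 — in agreement.
Step 3: x = (15*21 + 10) mod 23 = 3 — confirmed correct.
Step 4: x = (15*3 + 10) mod 23 = 9 — agrees with the trace.
Step 5: x = (15*9 + 10) mod 23 = 7 — no discrepancy.
Step 6: x = (15*7 + 10) mod 23 = 0 — same as recorded.
Step 7: x = (15*0 + 10) mod 23 = 10 — exactly as logged.
Step 8: x = (15*10 + 10) mod 23 = 22 — the trace disagrees here.
Conclusion: step 8 carries the first error; the entry should be x = 22.

step 8, x = 22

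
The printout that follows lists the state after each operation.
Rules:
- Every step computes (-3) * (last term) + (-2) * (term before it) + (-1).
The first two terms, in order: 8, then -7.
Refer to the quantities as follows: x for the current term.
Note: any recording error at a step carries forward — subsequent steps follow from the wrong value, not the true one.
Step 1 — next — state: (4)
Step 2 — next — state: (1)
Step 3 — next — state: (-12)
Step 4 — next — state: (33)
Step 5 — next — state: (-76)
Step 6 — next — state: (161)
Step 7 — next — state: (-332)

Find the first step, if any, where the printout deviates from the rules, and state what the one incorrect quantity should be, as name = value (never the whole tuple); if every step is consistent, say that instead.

step 1: x = -3*(-7) + (-2)*(8) + (-1) = 4 -> exactly as logged
step 2: x = -3*(4) + (-2)*(-7) + (-1) = 1 -> verified
step 3: x = -3*(1) + (-2)*(4) + (-1) = -12 -> confirmed correct
step 4: x = -3*(-12) + (-2)*(1) + (-1) = 33 -> confirmed correct
step 5: x = -3*(33) + (-2)*(-12) + (-1) = -76 -> consistent with the printout
step 6: x = -3*(-76) + (-2)*(33) + (-1) = 161 -> confirmed correct
step 7: x = -3*(161) + (-2)*(-76) + (-1) = -332 -> verified
Each recorded entry agrees with the recomputation.

no error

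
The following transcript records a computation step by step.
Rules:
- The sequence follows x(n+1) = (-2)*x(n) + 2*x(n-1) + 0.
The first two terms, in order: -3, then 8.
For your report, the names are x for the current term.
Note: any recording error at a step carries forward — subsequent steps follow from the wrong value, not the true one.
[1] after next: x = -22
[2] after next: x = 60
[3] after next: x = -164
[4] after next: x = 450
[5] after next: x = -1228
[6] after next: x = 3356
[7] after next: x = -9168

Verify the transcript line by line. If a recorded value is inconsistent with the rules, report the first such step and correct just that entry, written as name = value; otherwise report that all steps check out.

step 4, x = 448

1. x = -2*(8) + (2)*(-3) + (0) = -22 (confirmed correct)
2. x = -2*(-22) + (2)*(8) + (0) = 60 (matches)
3. x = -2*(60) + (2)*(-22) + (0) = -164 (consistent with the transcript)
4. x = -2*(-164) + (2)*(60) + (0) = 448 (not what was recorded)
That makes step 4 the first incorrect line — x = 448 is what it should show.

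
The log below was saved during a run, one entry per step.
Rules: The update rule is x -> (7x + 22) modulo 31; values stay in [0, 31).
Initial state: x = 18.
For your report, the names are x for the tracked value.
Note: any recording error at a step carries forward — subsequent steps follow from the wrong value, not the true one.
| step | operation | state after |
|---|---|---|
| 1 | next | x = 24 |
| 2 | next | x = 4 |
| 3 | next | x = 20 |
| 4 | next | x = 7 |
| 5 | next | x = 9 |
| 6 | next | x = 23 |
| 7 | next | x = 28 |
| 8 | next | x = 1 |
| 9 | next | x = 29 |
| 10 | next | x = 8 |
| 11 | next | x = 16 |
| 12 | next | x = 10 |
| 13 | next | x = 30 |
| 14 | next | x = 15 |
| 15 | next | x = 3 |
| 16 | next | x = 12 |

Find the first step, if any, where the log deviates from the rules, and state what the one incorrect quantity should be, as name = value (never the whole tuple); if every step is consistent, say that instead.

Recomputing the run from the initial state:
step 1: x = 24
step 2: x = 4
step 3: x = 19
step 4: x = 0
step 5: x = 22
step 6: x = 21
step 7: x = 14
step 8: x = 27
step 9: x = 25
step 10: x = 11
step 11: x = 6
step 12: x = 2
step 13: x = 5
step 14: x = 26
step 15: x = 18
step 16: x = 24
The first disagreement with the log is at step 3, where the value should be x = 19.

step 3, x = 19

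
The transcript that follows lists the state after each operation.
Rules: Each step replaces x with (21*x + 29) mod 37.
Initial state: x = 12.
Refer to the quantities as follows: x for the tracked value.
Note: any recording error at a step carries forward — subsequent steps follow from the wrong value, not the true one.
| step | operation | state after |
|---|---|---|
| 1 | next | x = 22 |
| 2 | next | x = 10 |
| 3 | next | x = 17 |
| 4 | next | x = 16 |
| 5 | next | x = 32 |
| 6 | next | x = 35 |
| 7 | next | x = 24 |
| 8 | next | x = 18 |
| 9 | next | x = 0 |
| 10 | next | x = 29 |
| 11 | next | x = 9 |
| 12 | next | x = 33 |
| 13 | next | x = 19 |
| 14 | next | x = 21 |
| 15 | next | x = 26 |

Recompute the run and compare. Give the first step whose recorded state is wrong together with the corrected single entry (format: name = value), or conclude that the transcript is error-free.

Recomputing the run from the initial state:
step 1: x = 22
step 2: x = 10
step 3: x = 17
step 4: x = 16
step 5: x = 32
step 6: x = 35
step 7: x = 24
step 8: x = 15
step 9: x = 11
step 10: x = 1
step 11: x = 13
step 12: x = 6
step 13: x = 7
step 14: x = 28
step 15: x = 25
The first disagreement with the transcript is at step 8, where the value should be x = 15.

step 8, x = 15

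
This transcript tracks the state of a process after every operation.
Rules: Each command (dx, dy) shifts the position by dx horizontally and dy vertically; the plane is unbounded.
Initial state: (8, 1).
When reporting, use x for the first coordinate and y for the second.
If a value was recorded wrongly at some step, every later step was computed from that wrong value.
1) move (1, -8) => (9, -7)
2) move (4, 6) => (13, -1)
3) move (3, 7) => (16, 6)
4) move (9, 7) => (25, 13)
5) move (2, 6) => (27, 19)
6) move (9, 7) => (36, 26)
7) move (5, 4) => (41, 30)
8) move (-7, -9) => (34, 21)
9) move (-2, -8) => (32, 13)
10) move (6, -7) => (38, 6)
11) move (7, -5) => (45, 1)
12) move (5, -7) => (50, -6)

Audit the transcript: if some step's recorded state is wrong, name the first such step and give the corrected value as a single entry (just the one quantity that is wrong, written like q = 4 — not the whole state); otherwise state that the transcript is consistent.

no error

Step 1: x = 8 + (1) = 9, y = 1 + (-8) = -7 — agrees with the transcript.
Step 2: x = 9 + (4) = 13, y = -7 + (6) = -1 — exactly as logged.
Step 3: x = 13 + (3) = 16, y = -1 + (7) = 6 — agrees with the transcript.
Step 4: x = 16 + (9) = 25, y = 6 + (7) = 13 — exactly as logged.
Step 5: x = 25 + (2) = 27, y = 13 + (6) = 19 — matches.
Step 6: x = 27 + (9) = 36, y = 19 + (7) = 26 — no discrepancy.
Step 7: x = 36 + (5) = 41, y = 26 + (4) = 30 — checks out.
Step 8: x = 41 + (-7) = 34, y = 30 + (-9) = 21 — agrees with the transcript.
Step 9: x = 34 + (-2) = 32, y = 21 + (-8) = 13 — agrees with the transcript.
Step 10: x = 32 + (6) = 38, y = 13 + (-7) = 6 — no discrepancy.
Step 11: x = 38 + (7) = 45, y = 6 + (-5) = 1 — no discrepancy.
Step 12: x = 45 + (5) = 50, y = 1 + (-7) = -6 — checks out.
Every step is consistent.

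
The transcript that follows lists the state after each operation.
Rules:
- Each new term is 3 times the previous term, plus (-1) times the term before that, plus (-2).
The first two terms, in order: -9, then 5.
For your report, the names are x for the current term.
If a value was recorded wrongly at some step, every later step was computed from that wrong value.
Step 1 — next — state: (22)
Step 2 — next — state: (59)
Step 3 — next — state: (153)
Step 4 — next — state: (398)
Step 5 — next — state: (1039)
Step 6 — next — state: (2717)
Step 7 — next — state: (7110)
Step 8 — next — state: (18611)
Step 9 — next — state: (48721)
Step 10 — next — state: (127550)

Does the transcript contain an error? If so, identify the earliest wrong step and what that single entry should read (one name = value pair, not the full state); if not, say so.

Recomputing the run from the initial state:
step 1: x = 22
step 2: x = 59
step 3: x = 153
step 4: x = 398
step 5: x = 1039
step 6: x = 2717
step 7: x = 7110
step 8: x = 18611
step 9: x = 48721
step 10: x = 127550
This matches the transcript at every step.

no error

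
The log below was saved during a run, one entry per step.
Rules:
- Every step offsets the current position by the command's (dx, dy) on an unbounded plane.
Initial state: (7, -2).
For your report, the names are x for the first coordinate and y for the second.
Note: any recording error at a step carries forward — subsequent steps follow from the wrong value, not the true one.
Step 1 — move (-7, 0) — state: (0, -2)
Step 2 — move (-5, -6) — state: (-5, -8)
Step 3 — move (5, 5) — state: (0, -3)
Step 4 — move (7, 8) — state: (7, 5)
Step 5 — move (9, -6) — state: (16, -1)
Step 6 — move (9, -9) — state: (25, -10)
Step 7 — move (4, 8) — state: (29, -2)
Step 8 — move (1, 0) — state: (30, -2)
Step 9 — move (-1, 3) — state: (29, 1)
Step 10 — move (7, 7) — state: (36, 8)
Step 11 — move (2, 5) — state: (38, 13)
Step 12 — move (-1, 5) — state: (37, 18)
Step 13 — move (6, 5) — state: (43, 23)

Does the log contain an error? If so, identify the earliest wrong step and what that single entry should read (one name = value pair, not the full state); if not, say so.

no error

Recomputing the run from the initial state:
step 1: x = 0, y = -2
step 2: x = -5, y = -8
step 3: x = 0, y = -3
step 4: x = 7, y = 5
step 5: x = 16, y = -1
step 6: x = 25, y = -10
step 7: x = 29, y = -2
step 8: x = 30, y = -2
step 9: x = 29, y = 1
step 10: x = 36, y = 8
step 11: x = 38, y = 13
step 12: x = 37, y = 18
step 13: x = 43, y = 23
This matches the log at every step.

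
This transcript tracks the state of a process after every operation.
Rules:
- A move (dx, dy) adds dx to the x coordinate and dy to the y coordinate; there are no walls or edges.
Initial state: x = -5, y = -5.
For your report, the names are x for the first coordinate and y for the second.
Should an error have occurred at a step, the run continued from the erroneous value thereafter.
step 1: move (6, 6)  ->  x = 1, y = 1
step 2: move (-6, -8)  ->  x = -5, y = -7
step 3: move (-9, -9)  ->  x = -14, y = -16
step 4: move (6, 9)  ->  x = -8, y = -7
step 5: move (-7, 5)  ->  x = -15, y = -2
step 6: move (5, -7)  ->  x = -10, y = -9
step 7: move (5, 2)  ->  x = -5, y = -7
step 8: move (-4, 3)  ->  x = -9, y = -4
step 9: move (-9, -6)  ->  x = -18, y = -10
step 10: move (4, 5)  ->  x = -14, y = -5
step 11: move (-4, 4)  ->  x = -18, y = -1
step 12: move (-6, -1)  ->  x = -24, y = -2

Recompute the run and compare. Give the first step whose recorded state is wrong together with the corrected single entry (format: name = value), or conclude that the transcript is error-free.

Recomputing the run from the initial state:
step 1: x = 1, y = 1
step 2: x = -5, y = -7
step 3: x = -14, y = -16
step 4: x = -8, y = -7
step 5: x = -15, y = -2
step 6: x = -10, y = -9
step 7: x = -5, y = -7
step 8: x = -9, y = -4
step 9: x = -18, y = -10
step 10: x = -14, y = -5
step 11: x = -18, y = -1
step 12: x = -24, y = -2
This matches the transcript at every step.

no error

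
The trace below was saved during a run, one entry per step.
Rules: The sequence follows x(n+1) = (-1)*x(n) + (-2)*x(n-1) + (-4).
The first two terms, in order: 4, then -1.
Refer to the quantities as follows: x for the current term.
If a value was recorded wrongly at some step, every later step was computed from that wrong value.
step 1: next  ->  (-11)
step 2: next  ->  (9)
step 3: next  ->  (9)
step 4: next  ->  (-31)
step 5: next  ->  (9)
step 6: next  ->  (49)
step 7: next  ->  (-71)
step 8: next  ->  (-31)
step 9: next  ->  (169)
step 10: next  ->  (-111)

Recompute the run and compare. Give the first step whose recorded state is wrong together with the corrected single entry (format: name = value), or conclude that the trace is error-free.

no error

Recomputing the run from the initial state:
step 1: x = -11
step 2: x = 9
step 3: x = 9
step 4: x = -31
step 5: x = 9
step 6: x = 49
step 7: x = -71
step 8: x = -31
step 9: x = 169
step 10: x = -111
This matches the trace at every step.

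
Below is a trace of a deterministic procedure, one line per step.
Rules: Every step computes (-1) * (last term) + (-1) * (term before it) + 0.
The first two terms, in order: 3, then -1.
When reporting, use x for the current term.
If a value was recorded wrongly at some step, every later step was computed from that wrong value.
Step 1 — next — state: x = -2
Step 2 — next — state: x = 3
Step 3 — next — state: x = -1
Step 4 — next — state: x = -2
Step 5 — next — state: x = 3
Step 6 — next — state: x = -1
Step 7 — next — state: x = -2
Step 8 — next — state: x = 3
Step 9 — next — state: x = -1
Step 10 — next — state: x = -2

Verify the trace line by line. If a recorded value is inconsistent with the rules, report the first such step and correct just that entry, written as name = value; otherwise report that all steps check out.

Recomputing the run from the initial state:
step 1: x = -2
step 2: x = 3
step 3: x = -1
step 4: x = -2
step 5: x = 3
step 6: x = -1
step 7: x = -2
step 8: x = 3
step 9: x = -1
step 10: x = -2
This matches the trace at every step.

no error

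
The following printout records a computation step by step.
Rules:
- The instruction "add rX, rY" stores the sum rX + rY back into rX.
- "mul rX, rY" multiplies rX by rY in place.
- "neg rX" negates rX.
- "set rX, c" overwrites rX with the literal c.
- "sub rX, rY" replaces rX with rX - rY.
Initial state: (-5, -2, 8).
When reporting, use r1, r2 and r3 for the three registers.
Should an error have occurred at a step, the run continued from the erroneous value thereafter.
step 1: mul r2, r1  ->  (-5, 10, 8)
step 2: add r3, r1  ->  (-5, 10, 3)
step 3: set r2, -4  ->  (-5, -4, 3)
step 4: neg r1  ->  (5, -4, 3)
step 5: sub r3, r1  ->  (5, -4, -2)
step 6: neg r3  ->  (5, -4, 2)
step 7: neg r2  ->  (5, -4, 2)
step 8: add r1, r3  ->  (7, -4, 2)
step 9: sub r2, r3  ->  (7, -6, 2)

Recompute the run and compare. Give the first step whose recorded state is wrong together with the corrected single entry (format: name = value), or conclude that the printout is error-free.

step 7, r2 = 4

Recomputing the run from the initial state:
step 1: r1 = -5, r2 = 10, r3 = 8
step 2: r1 = -5, r2 = 10, r3 = 3
step 3: r1 = -5, r2 = -4, r3 = 3
step 4: r1 = 5, r2 = -4, r3 = 3
step 5: r1 = 5, r2 = -4, r3 = -2
step 6: r1 = 5, r2 = -4, r3 = 2
step 7: r1 = 5, r2 = 4, r3 = 2
step 8: r1 = 7, r2 = 4, r3 = 2
step 9: r1 = 7, r2 = 2, r3 = 2
The first disagreement with the printout is at step 7, where the value should be r2 = 4.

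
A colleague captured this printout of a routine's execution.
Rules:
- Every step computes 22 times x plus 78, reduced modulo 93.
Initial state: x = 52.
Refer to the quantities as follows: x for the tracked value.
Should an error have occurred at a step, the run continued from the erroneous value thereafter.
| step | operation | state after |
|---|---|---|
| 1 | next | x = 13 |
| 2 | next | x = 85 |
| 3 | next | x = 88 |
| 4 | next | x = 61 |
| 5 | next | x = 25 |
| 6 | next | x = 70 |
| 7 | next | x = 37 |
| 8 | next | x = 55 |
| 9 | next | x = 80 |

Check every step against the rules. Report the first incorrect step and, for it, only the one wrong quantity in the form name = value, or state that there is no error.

Step 1: x = (22*52 + 78) mod 93 = 13 — in agreement.
Step 2: x = (22*13 + 78) mod 93 = 85 — agrees with the printout.
Step 3: x = (22*85 + 78) mod 93 = 88 — verified.
Step 4: x = (22*88 + 78) mod 93 = 61 — no discrepancy.
Step 5: x = (22*61 + 78) mod 93 = 25 — same as recorded.
Step 6: x = (22*25 + 78) mod 93 = 70 — confirmed correct.
Step 7: x = (22*70 + 78) mod 93 = 37 — in agreement.
Step 8: x = (22*37 + 78) mod 93 = 55 — consistent with the printout.
Step 9: x = (22*55 + 78) mod 93 = 79 — the printout disagrees here.
First deviation found at step 9; the corrected entry is x = 79.

step 9, x = 79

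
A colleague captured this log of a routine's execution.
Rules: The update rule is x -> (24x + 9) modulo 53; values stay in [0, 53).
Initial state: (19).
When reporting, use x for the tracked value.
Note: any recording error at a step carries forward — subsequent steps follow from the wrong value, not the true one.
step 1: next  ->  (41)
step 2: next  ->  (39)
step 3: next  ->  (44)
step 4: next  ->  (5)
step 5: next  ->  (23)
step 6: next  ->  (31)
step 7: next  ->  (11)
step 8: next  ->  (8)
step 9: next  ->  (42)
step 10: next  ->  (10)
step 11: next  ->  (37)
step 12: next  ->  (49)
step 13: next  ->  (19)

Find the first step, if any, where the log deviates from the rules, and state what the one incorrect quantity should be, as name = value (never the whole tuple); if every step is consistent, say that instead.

no error

1. x = (24*19 + 9) mod 53 = 41 (exactly as logged)
2. x = (24*41 + 9) mod 53 = 39 (exactly as logged)
3. x = (24*39 + 9) mod 53 = 44 (exactly as logged)
4. x = (24*44 + 9) mod 53 = 5 (consistent with the log)
5. x = (24*5 + 9) mod 53 = 23 (verified)
6. x = (24*23 + 9) mod 53 = 31 (checks out)
7. x = (24*31 + 9) mod 53 = 11 (no discrepancy)
8. x = (24*11 + 9) mod 53 = 8 (same as recorded)
9. x = (24*8 + 9) mod 53 = 42 (consistent with the log)
10. x = (24*42 + 9) mod 53 = 10 (agrees with the log)
11. x = (24*10 + 9) mod 53 = 37 (no discrepancy)
12. x = (24*37 + 9) mod 53 = 49 (agrees with the log)
13. x = (24*49 + 9) mod 53 = 19 (exactly as logged)
Each recorded entry agrees with the recomputation.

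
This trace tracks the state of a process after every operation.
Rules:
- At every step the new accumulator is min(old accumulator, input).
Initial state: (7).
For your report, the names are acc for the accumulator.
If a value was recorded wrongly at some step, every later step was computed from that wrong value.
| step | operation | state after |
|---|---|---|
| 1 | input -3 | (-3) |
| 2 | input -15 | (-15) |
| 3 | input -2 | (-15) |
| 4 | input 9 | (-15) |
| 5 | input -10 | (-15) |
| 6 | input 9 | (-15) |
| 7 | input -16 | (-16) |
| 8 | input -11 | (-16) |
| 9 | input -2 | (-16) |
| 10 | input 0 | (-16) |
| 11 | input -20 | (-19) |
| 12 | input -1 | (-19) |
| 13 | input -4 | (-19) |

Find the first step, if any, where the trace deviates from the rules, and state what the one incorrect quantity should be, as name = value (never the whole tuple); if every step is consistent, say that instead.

step 11, acc = -20

Recomputing the run from the initial state:
step 1: acc = -3
step 2: acc = -15
step 3: acc = -15
step 4: acc = -15
step 5: acc = -15
step 6: acc = -15
step 7: acc = -16
step 8: acc = -16
step 9: acc = -16
step 10: acc = -16
step 11: acc = -20
step 12: acc = -20
step 13: acc = -20
The first disagreement with the trace is at step 11, where the value should be acc = -20.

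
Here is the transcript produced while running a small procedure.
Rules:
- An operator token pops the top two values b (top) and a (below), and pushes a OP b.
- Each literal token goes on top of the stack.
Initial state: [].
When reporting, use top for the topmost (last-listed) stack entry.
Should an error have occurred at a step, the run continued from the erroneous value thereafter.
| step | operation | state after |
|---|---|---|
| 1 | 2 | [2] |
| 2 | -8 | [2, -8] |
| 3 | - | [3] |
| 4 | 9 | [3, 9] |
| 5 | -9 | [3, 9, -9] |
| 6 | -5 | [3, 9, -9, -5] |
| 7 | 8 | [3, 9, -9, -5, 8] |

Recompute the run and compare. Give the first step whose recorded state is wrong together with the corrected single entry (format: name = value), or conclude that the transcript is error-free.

Recomputing the run from the initial state:
step 1: [2]
step 2: [2, -8]
step 3: [10]
step 4: [10, 9]
step 5: [10, 9, -9]
step 6: [10, 9, -9, -5]
step 7: [10, 9, -9, -5, 8]
The first disagreement with the transcript is at step 3, where the value should be top = 10.

step 3, top = 10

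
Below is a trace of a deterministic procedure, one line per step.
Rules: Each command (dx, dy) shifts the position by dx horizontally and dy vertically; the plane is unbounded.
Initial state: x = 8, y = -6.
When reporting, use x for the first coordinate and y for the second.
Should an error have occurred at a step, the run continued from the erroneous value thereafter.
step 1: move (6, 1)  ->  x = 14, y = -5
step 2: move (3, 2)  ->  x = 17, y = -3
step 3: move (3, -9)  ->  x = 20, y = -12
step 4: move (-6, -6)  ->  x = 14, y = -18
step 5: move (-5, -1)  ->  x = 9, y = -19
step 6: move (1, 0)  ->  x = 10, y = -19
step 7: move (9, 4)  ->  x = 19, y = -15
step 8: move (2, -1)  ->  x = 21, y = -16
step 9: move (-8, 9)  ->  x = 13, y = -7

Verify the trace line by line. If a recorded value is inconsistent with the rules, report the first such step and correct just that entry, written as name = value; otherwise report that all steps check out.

step 1: x = 8 + (6) = 14, y = -6 + (1) = -5 -> agrees with the trace
step 2: x = 14 + (3) = 17, y = -5 + (2) = -3 -> no discrepancy
step 3: x = 17 + (3) = 20, y = -3 + (-9) = -12 -> in agreement
step 4: x = 20 + (-6) = 14, y = -12 + (-6) = -18 -> in agreement
step 5: x = 14 + (-5) = 9, y = -18 + (-1) = -19 -> matches
step 6: x = 9 + (1) = 10, y = -19 + (0) = -19 -> checks out
step 7: x = 10 + (9) = 19, y = -19 + (4) = -15 -> no discrepancy
step 8: x = 19 + (2) = 21, y = -15 + (-1) = -16 -> matches
step 9: x = 21 + (-8) = 13, y = -16 + (9) = -7 -> verified
The recomputation confirms every line.

no error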